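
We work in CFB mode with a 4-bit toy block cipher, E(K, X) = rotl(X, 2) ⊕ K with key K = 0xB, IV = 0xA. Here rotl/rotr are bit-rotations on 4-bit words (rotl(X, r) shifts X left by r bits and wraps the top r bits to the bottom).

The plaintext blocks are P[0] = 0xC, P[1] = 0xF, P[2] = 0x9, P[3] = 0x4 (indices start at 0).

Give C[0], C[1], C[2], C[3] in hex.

CFB encryption: C_i = P_i ⊕ E(K, C_{i−1}), with C_{−1} = IV.
C[0]: E(K, 0xA) = 0x1; 0xC ⊕ 0x1 = 0xD.
C[1]: E(K, 0xD) = 0xC; 0xF ⊕ 0xC = 0x3.
C[2]: E(K, 0x3) = 0x7; 0x9 ⊕ 0x7 = 0xE.
C[3]: E(K, 0xE) = 0x0; 0x4 ⊕ 0x0 = 0x4.

C[0] = 0xD, C[1] = 0x3, C[2] = 0xE, C[3] = 0x4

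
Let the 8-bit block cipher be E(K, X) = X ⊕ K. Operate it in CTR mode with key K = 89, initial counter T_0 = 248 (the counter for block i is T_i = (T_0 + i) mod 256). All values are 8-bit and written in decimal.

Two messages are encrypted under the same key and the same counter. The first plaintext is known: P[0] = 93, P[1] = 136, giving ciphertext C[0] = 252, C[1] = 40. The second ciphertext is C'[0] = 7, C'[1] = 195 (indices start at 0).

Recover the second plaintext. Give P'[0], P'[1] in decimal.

In CTR with a reused counter, both messages share the same keystream S_i, so C_i ⊕ C'_i = P_i ⊕ P'_i and thus P'_i = P_i ⊕ C_i ⊕ C'_i.
P'[0]: 93 ⊕ 252 ⊕ 7 = 166.
P'[1]: 136 ⊕ 40 ⊕ 195 = 99.

P'[0] = 166, P'[1] = 99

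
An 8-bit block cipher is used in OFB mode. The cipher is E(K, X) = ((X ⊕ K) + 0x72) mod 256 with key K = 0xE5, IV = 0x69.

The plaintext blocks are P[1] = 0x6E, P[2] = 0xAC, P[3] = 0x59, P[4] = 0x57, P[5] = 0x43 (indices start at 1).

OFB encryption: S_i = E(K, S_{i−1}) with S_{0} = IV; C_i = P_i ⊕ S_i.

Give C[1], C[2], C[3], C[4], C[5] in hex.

C[1]: S = E(K, 0x69) = 0xFE; 0x6E ⊕ 0xFE = 0x90.
C[2]: S = E(K, 0xFE) = 0x8D; 0xAC ⊕ 0x8D = 0x21.
C[3]: S = E(K, 0x8D) = 0xDA; 0x59 ⊕ 0xDA = 0x83.
C[4]: S = E(K, 0xDA) = 0xB1; 0x57 ⊕ 0xB1 = 0xE6.
C[5]: S = E(K, 0xB1) = 0xC6; 0x43 ⊕ 0xC6 = 0x85.

C[1] = 0x90, C[2] = 0x21, C[3] = 0x83, C[4] = 0xE6, C[5] = 0x85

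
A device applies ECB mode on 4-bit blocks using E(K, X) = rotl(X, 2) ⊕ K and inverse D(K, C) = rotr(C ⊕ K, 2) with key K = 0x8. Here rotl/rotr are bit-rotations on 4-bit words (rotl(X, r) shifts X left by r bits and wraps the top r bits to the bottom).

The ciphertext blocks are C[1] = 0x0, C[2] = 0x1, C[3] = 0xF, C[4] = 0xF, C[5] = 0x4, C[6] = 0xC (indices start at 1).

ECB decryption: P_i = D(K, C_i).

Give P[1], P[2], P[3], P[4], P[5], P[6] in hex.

P[1] = 0x2, P[2] = 0x6, P[3] = 0xD, P[4] = 0xD, P[5] = 0x3, P[6] = 0x1

P[1]: D(K, 0x0) = 0x2.
P[2]: D(K, 0x1) = 0x6.
P[3]: D(K, 0xF) = 0xD.
P[4]: D(K, 0xF) = 0xD.
P[5]: D(K, 0x4) = 0x3.
P[6]: D(K, 0xC) = 0x1.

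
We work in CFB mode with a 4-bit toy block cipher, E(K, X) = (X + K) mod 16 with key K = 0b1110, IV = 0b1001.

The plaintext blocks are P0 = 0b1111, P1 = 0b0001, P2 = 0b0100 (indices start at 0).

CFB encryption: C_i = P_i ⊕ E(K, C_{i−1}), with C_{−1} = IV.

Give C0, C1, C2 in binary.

C0: E(K, 0b1001) = 0b0111; 0b1111 ⊕ 0b0111 = 0b1000.
C1: E(K, 0b1000) = 0b0110; 0b0001 ⊕ 0b0110 = 0b0111.
C2: E(K, 0b0111) = 0b0101; 0b0100 ⊕ 0b0101 = 0b0001.

C0 = 0b1000, C1 = 0b0111, C2 = 0b0001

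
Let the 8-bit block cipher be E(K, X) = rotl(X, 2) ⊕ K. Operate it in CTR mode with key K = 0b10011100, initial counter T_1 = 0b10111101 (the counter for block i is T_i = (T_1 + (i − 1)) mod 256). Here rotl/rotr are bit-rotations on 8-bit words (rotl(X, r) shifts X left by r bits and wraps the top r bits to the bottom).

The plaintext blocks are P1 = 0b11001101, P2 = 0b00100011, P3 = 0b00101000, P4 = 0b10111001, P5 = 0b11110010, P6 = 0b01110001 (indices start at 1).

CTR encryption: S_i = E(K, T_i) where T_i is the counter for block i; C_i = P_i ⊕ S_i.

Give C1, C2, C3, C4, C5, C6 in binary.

C1 = 0b10100111, C2 = 0b01000101, C3 = 0b01001010, C4 = 0b00100110, C5 = 0b01101001, C6 = 0b11100110

C1: T = 0b10111101, S = E(K, T) = 0b01101010; 0b11001101 ⊕ 0b01101010 = 0b10100111.
C2: T = 0b10111110, S = E(K, T) = 0b01100110; 0b00100011 ⊕ 0b01100110 = 0b01000101.
C3: T = 0b10111111, S = E(K, T) = 0b01100010; 0b00101000 ⊕ 0b01100010 = 0b01001010.
C4: T = 0b11000000, S = E(K, T) = 0b10011111; 0b10111001 ⊕ 0b10011111 = 0b00100110.
C5: T = 0b11000001, S = E(K, T) = 0b10011011; 0b11110010 ⊕ 0b10011011 = 0b01101001.
C6: T = 0b11000010, S = E(K, T) = 0b10010111; 0b01110001 ⊕ 0b10010111 = 0b11100110.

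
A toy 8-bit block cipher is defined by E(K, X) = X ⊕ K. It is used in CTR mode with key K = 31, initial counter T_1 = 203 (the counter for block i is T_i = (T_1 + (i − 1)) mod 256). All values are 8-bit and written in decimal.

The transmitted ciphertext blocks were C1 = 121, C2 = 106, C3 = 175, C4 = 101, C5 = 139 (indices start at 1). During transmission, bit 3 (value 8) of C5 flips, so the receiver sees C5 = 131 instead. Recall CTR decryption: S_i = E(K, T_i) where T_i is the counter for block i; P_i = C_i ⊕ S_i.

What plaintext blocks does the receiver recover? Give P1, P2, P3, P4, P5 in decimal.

P1 = 173, P2 = 185, P3 = 125, P4 = 180, P5 = 83

Only C5 changed, to 131. In CTR, a change in C_i flips the same bit in P_i only; the keystream is unaffected. Decrypting the received ciphertext:
P1: T = 203, S = E(K, T) = 212; 121 ⊕ 212 = 173.
P2: T = 204, S = E(K, T) = 211; 106 ⊕ 211 = 185.
P3: T = 205, S = E(K, T) = 210; 175 ⊕ 210 = 125.
P4: T = 206, S = E(K, T) = 209; 101 ⊕ 209 = 180.
P5: T = 207, S = E(K, T) = 208; 131 ⊕ 208 = 83.
Blocks that differ from the original plaintext: P5.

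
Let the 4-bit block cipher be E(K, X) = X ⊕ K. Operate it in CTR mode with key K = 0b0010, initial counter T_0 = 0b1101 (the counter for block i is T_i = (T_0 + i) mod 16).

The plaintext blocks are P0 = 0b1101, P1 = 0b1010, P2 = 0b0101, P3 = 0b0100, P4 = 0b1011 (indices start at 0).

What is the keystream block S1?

CTR encryption: S_i = E(K, T_i) where T_i is the counter for block i; C_i = P_i ⊕ S_i.
C0: T = 0b1101, S = E(K, T) = 0b1111; 0b1101 ⊕ 0b1111 = 0b0010.
C1: T = 0b1110, S = E(K, T) = 0b1100; 0b1010 ⊕ 0b1100 = 0b0110.
So S1 = 0b1100.

0b1100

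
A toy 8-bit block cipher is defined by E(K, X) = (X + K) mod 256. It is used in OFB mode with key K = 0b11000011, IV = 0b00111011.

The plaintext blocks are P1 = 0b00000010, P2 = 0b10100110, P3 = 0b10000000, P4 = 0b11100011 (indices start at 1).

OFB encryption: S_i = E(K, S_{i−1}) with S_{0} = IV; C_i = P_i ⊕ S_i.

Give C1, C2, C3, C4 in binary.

C1: S = E(K, 0b00111011) = 0b11111110; 0b00000010 ⊕ 0b11111110 = 0b11111100.
C2: S = E(K, 0b11111110) = 0b11000001; 0b10100110 ⊕ 0b11000001 = 0b01100111.
C3: S = E(K, 0b11000001) = 0b10000100; 0b10000000 ⊕ 0b10000100 = 0b00000100.
C4: S = E(K, 0b10000100) = 0b01000111; 0b11100011 ⊕ 0b01000111 = 0b10100100.

C1 = 0b11111100, C2 = 0b01100111, C3 = 0b00000100, C4 = 0b10100100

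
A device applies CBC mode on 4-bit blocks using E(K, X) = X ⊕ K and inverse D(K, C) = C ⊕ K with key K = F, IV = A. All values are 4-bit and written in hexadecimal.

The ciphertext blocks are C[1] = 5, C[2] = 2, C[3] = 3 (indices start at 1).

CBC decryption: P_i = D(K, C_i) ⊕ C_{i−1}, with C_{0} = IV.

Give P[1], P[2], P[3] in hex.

P[1]: D(K, 5) = A; A ⊕ A = 0.
P[2]: D(K, 2) = D; D ⊕ 5 = 8.
P[3]: D(K, 3) = C; C ⊕ 2 = E.

P[1] = 0, P[2] = 8, P[3] = E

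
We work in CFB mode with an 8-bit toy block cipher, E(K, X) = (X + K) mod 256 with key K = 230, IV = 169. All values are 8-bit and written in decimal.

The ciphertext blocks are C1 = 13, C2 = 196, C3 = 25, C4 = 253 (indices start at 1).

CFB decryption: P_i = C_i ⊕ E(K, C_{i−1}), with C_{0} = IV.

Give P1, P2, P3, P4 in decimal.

P1: E(K, 169) = 143; 13 ⊕ 143 = 130.
P2: E(K, 13) = 243; 196 ⊕ 243 = 55.
P3: E(K, 196) = 170; 25 ⊕ 170 = 179.
P4: E(K, 25) = 255; 253 ⊕ 255 = 2.

P1 = 130, P2 = 55, P3 = 179, P4 = 2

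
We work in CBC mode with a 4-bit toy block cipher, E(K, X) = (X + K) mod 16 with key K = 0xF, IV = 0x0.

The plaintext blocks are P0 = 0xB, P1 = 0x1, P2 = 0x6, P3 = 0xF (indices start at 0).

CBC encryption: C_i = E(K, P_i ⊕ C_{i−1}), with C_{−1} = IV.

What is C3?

C3 = 0x3

C0: P0 ⊕ 0x0 = 0xB; E(K, 0xB) = 0xA.
C1: P1 ⊕ 0xA = 0xB; E(K, 0xB) = 0xA.
C2: P2 ⊕ 0xA = 0xC; E(K, 0xC) = 0xB.
C3: P3 ⊕ 0xB = 0x4; E(K, 0x4) = 0x3.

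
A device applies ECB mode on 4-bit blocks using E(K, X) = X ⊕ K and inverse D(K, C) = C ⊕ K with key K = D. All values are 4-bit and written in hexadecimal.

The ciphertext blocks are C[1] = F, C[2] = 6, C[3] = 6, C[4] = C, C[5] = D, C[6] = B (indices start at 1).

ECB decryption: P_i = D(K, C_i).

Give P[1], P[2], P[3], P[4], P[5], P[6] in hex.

P[1] = 2, P[2] = B, P[3] = B, P[4] = 1, P[5] = 0, P[6] = 6

P[1]: D(K, F) = 2.
P[2]: D(K, 6) = B.
P[3]: D(K, 6) = B.
P[4]: D(K, C) = 1.
P[5]: D(K, D) = 0.
P[6]: D(K, B) = 6.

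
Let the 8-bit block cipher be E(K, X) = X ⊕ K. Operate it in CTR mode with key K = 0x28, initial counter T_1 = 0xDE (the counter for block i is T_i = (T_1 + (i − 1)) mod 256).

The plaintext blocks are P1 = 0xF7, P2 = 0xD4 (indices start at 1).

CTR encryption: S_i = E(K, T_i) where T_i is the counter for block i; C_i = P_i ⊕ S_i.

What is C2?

C2 = 0x23

C1: T = 0xDE, S = E(K, T) = 0xF6; 0xF7 ⊕ 0xF6 = 0x01.
C2: T = 0xDF, S = E(K, T) = 0xF7; 0xD4 ⊕ 0xF7 = 0x23.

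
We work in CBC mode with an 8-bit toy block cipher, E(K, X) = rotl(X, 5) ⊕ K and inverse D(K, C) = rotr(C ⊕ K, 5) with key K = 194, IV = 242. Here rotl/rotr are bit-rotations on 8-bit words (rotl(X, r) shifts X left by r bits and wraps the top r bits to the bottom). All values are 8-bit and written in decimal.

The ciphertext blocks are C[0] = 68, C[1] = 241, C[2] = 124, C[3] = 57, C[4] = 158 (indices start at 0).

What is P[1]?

CBC decryption: P_i = D(K, C_i) ⊕ C_{i−1}, with C_{−1} = IV.
P[1]: D(K, 241) = 153; 153 ⊕ 68 = 221.

P[1] = 221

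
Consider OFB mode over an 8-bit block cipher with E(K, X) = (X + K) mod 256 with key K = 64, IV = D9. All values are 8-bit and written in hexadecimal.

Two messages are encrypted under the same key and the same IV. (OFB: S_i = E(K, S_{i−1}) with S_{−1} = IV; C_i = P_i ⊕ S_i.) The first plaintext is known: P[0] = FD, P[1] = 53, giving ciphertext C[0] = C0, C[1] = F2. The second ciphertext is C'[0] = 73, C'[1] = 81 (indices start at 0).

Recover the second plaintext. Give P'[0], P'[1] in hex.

In OFB with a reused IV, both messages share the same keystream S_i, so C_i ⊕ C'_i = P_i ⊕ P'_i and thus P'_i = P_i ⊕ C_i ⊕ C'_i.
P'[0]: FD ⊕ C0 ⊕ 73 = 4E.
P'[1]: 53 ⊕ F2 ⊕ 81 = 20.

P'[0] = 4E, P'[1] = 20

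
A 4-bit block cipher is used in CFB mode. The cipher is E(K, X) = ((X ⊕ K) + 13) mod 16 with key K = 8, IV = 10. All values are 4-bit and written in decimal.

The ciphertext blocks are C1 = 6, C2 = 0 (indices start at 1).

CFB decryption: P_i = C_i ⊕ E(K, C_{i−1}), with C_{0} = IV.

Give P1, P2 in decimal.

P1: E(K, 10) = 15; 6 ⊕ 15 = 9.
P2: E(K, 6) = 11; 0 ⊕ 11 = 11.

P1 = 9, P2 = 11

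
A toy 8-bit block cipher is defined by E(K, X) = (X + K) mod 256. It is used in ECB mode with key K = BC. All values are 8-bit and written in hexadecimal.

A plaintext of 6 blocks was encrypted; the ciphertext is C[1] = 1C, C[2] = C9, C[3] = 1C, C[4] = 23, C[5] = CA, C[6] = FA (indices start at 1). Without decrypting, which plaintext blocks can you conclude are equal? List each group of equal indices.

P[1] = P[3]

ECB encrypts each block independently with the same key, so equal ciphertext blocks imply equal plaintext blocks.
C[1] = C[3] = 1C, so P[1] = P[3].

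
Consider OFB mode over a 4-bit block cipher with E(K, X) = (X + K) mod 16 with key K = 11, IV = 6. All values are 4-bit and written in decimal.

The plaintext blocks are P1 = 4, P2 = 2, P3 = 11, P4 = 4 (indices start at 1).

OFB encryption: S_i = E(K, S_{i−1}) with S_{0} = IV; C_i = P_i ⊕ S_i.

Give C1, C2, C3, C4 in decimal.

C1: S = E(K, 6) = 1; 4 ⊕ 1 = 5.
C2: S = E(K, 1) = 12; 2 ⊕ 12 = 14.
C3: S = E(K, 12) = 7; 11 ⊕ 7 = 12.
C4: S = E(K, 7) = 2; 4 ⊕ 2 = 6.

C1 = 5, C2 = 14, C3 = 12, C4 = 6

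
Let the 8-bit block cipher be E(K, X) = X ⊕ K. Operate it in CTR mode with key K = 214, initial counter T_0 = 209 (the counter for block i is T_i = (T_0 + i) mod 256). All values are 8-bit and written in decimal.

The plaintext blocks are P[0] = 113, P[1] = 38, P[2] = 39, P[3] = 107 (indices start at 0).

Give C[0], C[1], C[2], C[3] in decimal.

CTR encryption: S_i = E(K, T_i) where T_i is the counter for block i; C_i = P_i ⊕ S_i.
C[0]: T = 209, S = E(K, T) = 7; 113 ⊕ 7 = 118.
C[1]: T = 210, S = E(K, T) = 4; 38 ⊕ 4 = 34.
C[2]: T = 211, S = E(K, T) = 5; 39 ⊕ 5 = 34.
C[3]: T = 212, S = E(K, T) = 2; 107 ⊕ 2 = 105.

C[0] = 118, C[1] = 34, C[2] = 34, C[3] = 105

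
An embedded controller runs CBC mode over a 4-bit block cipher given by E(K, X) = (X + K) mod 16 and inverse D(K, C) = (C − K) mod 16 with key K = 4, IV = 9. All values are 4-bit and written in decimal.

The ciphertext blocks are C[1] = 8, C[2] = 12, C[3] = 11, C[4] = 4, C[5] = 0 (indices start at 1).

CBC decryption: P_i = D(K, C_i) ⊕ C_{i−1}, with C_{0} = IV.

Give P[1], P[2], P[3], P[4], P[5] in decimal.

P[1] = 13, P[2] = 0, P[3] = 11, P[4] = 11, P[5] = 8

P[1]: D(K, 8) = 4; 4 ⊕ 9 = 13.
P[2]: D(K, 12) = 8; 8 ⊕ 8 = 0.
P[3]: D(K, 11) = 7; 7 ⊕ 12 = 11.
P[4]: D(K, 4) = 0; 0 ⊕ 11 = 11.
P[5]: D(K, 0) = 12; 12 ⊕ 4 = 8.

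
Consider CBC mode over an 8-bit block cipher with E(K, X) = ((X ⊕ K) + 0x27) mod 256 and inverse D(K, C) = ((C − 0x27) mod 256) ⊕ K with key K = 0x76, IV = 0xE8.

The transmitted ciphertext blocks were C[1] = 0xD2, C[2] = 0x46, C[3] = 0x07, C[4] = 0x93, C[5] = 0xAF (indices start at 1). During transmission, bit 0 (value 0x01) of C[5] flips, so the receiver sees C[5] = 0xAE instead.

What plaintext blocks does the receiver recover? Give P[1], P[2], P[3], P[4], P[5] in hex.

CBC decryption: P_i = D(K, C_i) ⊕ C_{i−1}, with C_{0} = IV.
Only C[5] changed, to 0xAE. In CBC, a change in C_i garbles P_i and flips the same bit in P_{i+1}. Decrypting the received ciphertext:
P[1]: D(K, 0xD2) = 0xDD; 0xDD ⊕ 0xE8 = 0x35.
P[2]: D(K, 0x46) = 0x69; 0x69 ⊕ 0xD2 = 0xBB.
P[3]: D(K, 0x07) = 0x96; 0x96 ⊕ 0x46 = 0xD0.
P[4]: D(K, 0x93) = 0x1A; 0x1A ⊕ 0x07 = 0x1D.
P[5]: D(K, 0xAE) = 0xF1; 0xF1 ⊕ 0x93 = 0x62.
Blocks that differ from the original plaintext: P[5].

P[1] = 0x35, P[2] = 0xBB, P[3] = 0xD0, P[4] = 0x1D, P[5] = 0x62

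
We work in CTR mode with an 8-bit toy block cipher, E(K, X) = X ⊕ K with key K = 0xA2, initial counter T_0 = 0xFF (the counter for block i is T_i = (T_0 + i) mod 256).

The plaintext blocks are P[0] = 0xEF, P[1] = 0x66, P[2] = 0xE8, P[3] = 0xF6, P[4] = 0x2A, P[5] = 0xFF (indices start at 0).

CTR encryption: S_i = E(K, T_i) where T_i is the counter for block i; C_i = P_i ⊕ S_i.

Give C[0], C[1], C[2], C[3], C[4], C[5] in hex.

C[0]: T = 0xFF, S = E(K, T) = 0x5D; 0xEF ⊕ 0x5D = 0xB2.
C[1]: T = 0x00, S = E(K, T) = 0xA2; 0x66 ⊕ 0xA2 = 0xC4.
C[2]: T = 0x01, S = E(K, T) = 0xA3; 0xE8 ⊕ 0xA3 = 0x4B.
C[3]: T = 0x02, S = E(K, T) = 0xA0; 0xF6 ⊕ 0xA0 = 0x56.
C[4]: T = 0x03, S = E(K, T) = 0xA1; 0x2A ⊕ 0xA1 = 0x8B.
C[5]: T = 0x04, S = E(K, T) = 0xA6; 0xFF ⊕ 0xA6 = 0x59.

C[0] = 0xB2, C[1] = 0xC4, C[2] = 0x4B, C[3] = 0x56, C[4] = 0x8B, C[5] = 0x59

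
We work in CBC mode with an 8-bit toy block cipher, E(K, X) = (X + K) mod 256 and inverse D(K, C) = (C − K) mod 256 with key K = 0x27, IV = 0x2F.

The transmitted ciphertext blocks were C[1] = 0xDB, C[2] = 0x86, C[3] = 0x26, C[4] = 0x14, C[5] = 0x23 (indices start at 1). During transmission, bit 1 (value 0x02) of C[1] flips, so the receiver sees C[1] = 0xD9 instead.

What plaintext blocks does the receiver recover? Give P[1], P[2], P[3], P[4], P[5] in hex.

CBC decryption: P_i = D(K, C_i) ⊕ C_{i−1}, with C_{0} = IV.
Only C[1] changed, to 0xD9. In CBC, a change in C_i garbles P_i and flips the same bit in P_{i+1}. Decrypting the received ciphertext:
P[1]: D(K, 0xD9) = 0xB2; 0xB2 ⊕ 0x2F = 0x9D.
P[2]: D(K, 0x86) = 0x5F; 0x5F ⊕ 0xD9 = 0x86.
P[3]: D(K, 0x26) = 0xFF; 0xFF ⊕ 0x86 = 0x79.
P[4]: D(K, 0x14) = 0xED; 0xED ⊕ 0x26 = 0xCB.
P[5]: D(K, 0x23) = 0xFC; 0xFC ⊕ 0x14 = 0xE8.
Blocks that differ from the original plaintext: P[1], P[2].

P[1] = 0x9D, P[2] = 0x86, P[3] = 0x79, P[4] = 0xCB, P[5] = 0xE8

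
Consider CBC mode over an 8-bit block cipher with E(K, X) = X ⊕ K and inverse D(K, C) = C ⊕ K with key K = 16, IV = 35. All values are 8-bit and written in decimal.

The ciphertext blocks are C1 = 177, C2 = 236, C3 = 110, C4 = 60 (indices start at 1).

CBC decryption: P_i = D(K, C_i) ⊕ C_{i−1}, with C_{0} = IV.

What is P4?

P4 = 66

P4: D(K, 60) = 44; 44 ⊕ 110 = 66.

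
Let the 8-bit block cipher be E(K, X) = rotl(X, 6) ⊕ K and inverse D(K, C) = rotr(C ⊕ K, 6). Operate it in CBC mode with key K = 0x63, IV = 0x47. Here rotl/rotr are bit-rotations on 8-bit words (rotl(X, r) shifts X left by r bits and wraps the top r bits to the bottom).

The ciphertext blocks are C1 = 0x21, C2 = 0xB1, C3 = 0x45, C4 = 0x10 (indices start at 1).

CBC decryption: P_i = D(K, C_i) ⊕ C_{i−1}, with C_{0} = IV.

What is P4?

P4: D(K, 0x10) = 0xCD; 0xCD ⊕ 0x45 = 0x88.

P4 = 0x88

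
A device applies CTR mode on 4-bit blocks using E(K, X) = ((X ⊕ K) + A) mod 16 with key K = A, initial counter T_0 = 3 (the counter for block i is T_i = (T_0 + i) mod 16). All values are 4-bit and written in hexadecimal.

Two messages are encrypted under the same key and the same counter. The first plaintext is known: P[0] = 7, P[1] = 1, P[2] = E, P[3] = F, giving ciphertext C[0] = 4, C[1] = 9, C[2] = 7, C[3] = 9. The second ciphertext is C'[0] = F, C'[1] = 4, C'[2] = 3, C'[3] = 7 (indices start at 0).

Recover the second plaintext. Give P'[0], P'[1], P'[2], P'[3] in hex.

P'[0] = C, P'[1] = C, P'[2] = A, P'[3] = 1

In CTR with a reused counter, both messages share the same keystream S_i, so C_i ⊕ C'_i = P_i ⊕ P'_i and thus P'_i = P_i ⊕ C_i ⊕ C'_i.
P'[0]: 7 ⊕ 4 ⊕ F = C.
P'[1]: 1 ⊕ 9 ⊕ 4 = C.
P'[2]: E ⊕ 7 ⊕ 3 = A.
P'[3]: F ⊕ 9 ⊕ 7 = 1.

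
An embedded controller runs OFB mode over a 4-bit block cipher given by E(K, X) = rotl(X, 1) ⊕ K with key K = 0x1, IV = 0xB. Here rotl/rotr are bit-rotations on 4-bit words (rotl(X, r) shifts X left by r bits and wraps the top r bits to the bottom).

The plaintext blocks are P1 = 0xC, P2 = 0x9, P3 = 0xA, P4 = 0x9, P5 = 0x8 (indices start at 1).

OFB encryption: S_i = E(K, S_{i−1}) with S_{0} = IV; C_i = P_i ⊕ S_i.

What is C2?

C2 = 0x4

C1: S = E(K, 0xB) = 0x6; 0xC ⊕ 0x6 = 0xA.
C2: S = E(K, 0x6) = 0xD; 0x9 ⊕ 0xD = 0x4.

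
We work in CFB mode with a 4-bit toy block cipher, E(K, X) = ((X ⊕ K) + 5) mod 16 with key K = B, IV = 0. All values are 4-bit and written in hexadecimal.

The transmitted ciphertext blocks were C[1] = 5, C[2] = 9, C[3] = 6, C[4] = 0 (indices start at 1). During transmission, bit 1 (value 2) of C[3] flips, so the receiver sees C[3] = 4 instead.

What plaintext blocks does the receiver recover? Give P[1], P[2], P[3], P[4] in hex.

P[1] = 5, P[2] = A, P[3] = 3, P[4] = 4

CFB decryption: P_i = C_i ⊕ E(K, C_{i−1}), with C_{0} = IV.
Only C[3] changed, to 4. In CFB, a change in C_i flips the same bit in P_i and garbles P_{i+1}. Decrypting the received ciphertext:
P[1]: E(K, 0) = 0; 5 ⊕ 0 = 5.
P[2]: E(K, 5) = 3; 9 ⊕ 3 = A.
P[3]: E(K, 9) = 7; 4 ⊕ 7 = 3.
P[4]: E(K, 4) = 4; 0 ⊕ 4 = 4.
Blocks that differ from the original plaintext: P[3], P[4].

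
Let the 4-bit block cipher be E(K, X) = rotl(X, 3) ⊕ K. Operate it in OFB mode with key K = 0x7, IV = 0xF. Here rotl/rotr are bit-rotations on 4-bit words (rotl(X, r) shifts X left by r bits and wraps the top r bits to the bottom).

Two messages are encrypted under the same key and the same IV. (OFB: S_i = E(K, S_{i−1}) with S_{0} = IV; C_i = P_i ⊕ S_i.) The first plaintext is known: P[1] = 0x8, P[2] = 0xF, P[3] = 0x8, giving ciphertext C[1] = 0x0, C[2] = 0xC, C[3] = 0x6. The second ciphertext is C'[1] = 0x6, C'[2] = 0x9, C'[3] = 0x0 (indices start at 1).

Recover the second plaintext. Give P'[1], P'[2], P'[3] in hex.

P'[1] = 0xE, P'[2] = 0xA, P'[3] = 0xE

In OFB with a reused IV, both messages share the same keystream S_i, so C_i ⊕ C'_i = P_i ⊕ P'_i and thus P'_i = P_i ⊕ C_i ⊕ C'_i.
P'[1]: 0x8 ⊕ 0x0 ⊕ 0x6 = 0xE.
P'[2]: 0xF ⊕ 0xC ⊕ 0x9 = 0xA.
P'[3]: 0x8 ⊕ 0x6 ⊕ 0x0 = 0xE.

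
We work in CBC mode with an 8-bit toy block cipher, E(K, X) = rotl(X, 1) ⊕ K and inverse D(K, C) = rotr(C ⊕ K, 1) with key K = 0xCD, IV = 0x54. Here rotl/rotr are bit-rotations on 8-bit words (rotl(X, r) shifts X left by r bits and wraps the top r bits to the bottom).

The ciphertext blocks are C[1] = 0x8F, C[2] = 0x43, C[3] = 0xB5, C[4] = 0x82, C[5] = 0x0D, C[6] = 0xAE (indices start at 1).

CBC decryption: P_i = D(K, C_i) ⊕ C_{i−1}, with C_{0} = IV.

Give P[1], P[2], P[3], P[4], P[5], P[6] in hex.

P[1] = 0x75, P[2] = 0xC8, P[3] = 0x7F, P[4] = 0x12, P[5] = 0xE2, P[6] = 0xBC

P[1]: D(K, 0x8F) = 0x21; 0x21 ⊕ 0x54 = 0x75.
P[2]: D(K, 0x43) = 0x47; 0x47 ⊕ 0x8F = 0xC8.
P[3]: D(K, 0xB5) = 0x3C; 0x3C ⊕ 0x43 = 0x7F.
P[4]: D(K, 0x82) = 0xA7; 0xA7 ⊕ 0xB5 = 0x12.
P[5]: D(K, 0x0D) = 0x60; 0x60 ⊕ 0x82 = 0xE2.
P[6]: D(K, 0xAE) = 0xB1; 0xB1 ⊕ 0x0D = 0xBC.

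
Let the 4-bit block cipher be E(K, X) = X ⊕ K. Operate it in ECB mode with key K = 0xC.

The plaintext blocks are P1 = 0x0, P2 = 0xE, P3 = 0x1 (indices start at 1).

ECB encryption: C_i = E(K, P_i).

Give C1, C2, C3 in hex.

C1: E(K, 0x0) = 0xC.
C2: E(K, 0xE) = 0x2.
C3: E(K, 0x1) = 0xD.

C1 = 0xC, C2 = 0x2, C3 = 0xD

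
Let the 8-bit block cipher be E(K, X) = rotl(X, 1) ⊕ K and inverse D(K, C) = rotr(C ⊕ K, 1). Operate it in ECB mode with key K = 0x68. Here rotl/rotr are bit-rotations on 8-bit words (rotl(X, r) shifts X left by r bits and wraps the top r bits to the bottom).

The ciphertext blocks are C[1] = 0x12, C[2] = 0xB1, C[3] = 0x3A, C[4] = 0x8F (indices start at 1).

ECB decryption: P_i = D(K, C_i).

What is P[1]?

P[1]: D(K, 0x12) = 0x3D.

P[1] = 0x3D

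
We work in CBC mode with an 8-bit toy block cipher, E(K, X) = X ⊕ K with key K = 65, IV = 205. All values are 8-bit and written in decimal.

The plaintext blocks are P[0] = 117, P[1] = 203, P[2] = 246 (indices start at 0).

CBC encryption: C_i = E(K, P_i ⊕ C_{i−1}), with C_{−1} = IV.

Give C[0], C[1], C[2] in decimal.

C[0]: P[0] ⊕ 205 = 184; E(K, 184) = 249.
C[1]: P[1] ⊕ 249 = 50; E(K, 50) = 115.
C[2]: P[2] ⊕ 115 = 133; E(K, 133) = 196.

C[0] = 249, C[1] = 115, C[2] = 196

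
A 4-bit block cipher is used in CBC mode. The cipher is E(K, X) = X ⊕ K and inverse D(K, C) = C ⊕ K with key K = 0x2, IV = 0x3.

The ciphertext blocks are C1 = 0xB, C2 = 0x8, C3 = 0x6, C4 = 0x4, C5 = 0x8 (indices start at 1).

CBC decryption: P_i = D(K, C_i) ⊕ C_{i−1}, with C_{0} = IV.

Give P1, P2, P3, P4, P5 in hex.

P1 = 0xA, P2 = 0x1, P3 = 0xC, P4 = 0x0, P5 = 0xE

P1: D(K, 0xB) = 0x9; 0x9 ⊕ 0x3 = 0xA.
P2: D(K, 0x8) = 0xA; 0xA ⊕ 0xB = 0x1.
P3: D(K, 0x6) = 0x4; 0x4 ⊕ 0x8 = 0xC.
P4: D(K, 0x4) = 0x6; 0x6 ⊕ 0x6 = 0x0.
P5: D(K, 0x8) = 0xA; 0xA ⊕ 0x4 = 0xE.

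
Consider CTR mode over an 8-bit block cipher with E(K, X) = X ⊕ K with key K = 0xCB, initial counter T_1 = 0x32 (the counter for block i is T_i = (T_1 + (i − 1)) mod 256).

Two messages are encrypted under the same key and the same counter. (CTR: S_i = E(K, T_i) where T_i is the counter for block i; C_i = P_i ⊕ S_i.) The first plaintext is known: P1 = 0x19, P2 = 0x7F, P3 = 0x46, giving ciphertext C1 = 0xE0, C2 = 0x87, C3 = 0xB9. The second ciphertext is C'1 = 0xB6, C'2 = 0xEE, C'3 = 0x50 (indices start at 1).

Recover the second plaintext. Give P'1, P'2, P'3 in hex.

P'1 = 0x4F, P'2 = 0x16, P'3 = 0xAF

In CTR with a reused counter, both messages share the same keystream S_i, so C_i ⊕ C'_i = P_i ⊕ P'_i and thus P'_i = P_i ⊕ C_i ⊕ C'_i.
P'1: 0x19 ⊕ 0xE0 ⊕ 0xB6 = 0x4F.
P'2: 0x7F ⊕ 0x87 ⊕ 0xEE = 0x16.
P'3: 0x46 ⊕ 0xB9 ⊕ 0x50 = 0xAF.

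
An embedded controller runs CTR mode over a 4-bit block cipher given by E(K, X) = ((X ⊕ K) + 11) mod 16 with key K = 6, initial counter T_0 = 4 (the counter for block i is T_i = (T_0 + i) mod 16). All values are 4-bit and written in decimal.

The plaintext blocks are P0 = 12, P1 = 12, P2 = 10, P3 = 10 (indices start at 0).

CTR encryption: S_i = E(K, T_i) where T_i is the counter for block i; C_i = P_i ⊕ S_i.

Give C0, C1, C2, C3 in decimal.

C0 = 1, C1 = 2, C2 = 1, C3 = 6

C0: T = 4, S = E(K, T) = 13; 12 ⊕ 13 = 1.
C1: T = 5, S = E(K, T) = 14; 12 ⊕ 14 = 2.
C2: T = 6, S = E(K, T) = 11; 10 ⊕ 11 = 1.
C3: T = 7, S = E(K, T) = 12; 10 ⊕ 12 = 6.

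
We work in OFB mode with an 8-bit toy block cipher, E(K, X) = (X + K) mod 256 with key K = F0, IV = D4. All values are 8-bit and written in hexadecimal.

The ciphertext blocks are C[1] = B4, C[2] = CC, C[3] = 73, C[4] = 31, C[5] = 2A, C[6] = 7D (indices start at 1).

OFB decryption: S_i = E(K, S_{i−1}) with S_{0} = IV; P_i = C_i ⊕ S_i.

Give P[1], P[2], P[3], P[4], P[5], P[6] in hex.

P[1] = 70, P[2] = 78, P[3] = D7, P[4] = A5, P[5] = AE, P[6] = 09

P[1]: S = E(K, D4) = C4; B4 ⊕ C4 = 70.
P[2]: S = E(K, C4) = B4; CC ⊕ B4 = 78.
P[3]: S = E(K, B4) = A4; 73 ⊕ A4 = D7.
P[4]: S = E(K, A4) = 94; 31 ⊕ 94 = A5.
P[5]: S = E(K, 94) = 84; 2A ⊕ 84 = AE.
P[6]: S = E(K, 84) = 74; 7D ⊕ 74 = 09.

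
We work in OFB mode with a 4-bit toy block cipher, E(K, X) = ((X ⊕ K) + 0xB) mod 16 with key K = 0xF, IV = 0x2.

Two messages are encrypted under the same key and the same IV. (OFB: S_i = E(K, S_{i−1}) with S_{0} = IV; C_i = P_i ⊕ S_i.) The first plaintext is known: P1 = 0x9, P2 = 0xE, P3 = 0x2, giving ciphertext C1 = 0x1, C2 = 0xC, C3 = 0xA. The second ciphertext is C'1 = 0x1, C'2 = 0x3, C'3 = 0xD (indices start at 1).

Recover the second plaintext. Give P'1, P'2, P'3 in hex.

P'1 = 0x9, P'2 = 0x1, P'3 = 0x5

In OFB with a reused IV, both messages share the same keystream S_i, so C_i ⊕ C'_i = P_i ⊕ P'_i and thus P'_i = P_i ⊕ C_i ⊕ C'_i.
P'1: 0x9 ⊕ 0x1 ⊕ 0x1 = 0x9.
P'2: 0xE ⊕ 0xC ⊕ 0x3 = 0x1.
P'3: 0x2 ⊕ 0xA ⊕ 0xD = 0x5.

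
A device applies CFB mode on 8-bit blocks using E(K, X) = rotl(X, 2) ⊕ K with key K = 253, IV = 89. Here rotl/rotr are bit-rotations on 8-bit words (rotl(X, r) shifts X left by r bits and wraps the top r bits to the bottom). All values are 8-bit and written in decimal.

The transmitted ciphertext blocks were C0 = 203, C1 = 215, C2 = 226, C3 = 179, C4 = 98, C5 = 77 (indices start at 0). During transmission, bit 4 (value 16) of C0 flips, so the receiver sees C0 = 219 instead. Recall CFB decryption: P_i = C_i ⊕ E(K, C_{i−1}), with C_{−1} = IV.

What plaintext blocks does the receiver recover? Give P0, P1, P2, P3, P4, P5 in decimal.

Only C0 changed, to 219. In CFB, a change in C_i flips the same bit in P_i and garbles P_{i+1}. Decrypting the received ciphertext:
P0: E(K, 89) = 152; 219 ⊕ 152 = 67.
P1: E(K, 219) = 146; 215 ⊕ 146 = 69.
P2: E(K, 215) = 162; 226 ⊕ 162 = 64.
P3: E(K, 226) = 118; 179 ⊕ 118 = 197.
P4: E(K, 179) = 51; 98 ⊕ 51 = 81.
P5: E(K, 98) = 116; 77 ⊕ 116 = 57.
Blocks that differ from the original plaintext: P0, P1.

P0 = 67, P1 = 69, P2 = 64, P3 = 197, P4 = 81, P5 = 57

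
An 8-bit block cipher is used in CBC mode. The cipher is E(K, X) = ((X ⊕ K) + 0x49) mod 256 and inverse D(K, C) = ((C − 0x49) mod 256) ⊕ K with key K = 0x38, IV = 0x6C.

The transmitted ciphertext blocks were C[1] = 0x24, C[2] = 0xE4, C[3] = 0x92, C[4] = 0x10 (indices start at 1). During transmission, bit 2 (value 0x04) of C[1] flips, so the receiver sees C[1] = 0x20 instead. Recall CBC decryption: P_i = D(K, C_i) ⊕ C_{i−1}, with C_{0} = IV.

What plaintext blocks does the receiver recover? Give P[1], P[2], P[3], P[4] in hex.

Only C[1] changed, to 0x20. In CBC, a change in C_i garbles P_i and flips the same bit in P_{i+1}. Decrypting the received ciphertext:
P[1]: D(K, 0x20) = 0xEF; 0xEF ⊕ 0x6C = 0x83.
P[2]: D(K, 0xE4) = 0xA3; 0xA3 ⊕ 0x20 = 0x83.
P[3]: D(K, 0x92) = 0x71; 0x71 ⊕ 0xE4 = 0x95.
P[4]: D(K, 0x10) = 0xFF; 0xFF ⊕ 0x92 = 0x6D.
Blocks that differ from the original plaintext: P[1], P[2].

P[1] = 0x83, P[2] = 0x83, P[3] = 0x95, P[4] = 0x6D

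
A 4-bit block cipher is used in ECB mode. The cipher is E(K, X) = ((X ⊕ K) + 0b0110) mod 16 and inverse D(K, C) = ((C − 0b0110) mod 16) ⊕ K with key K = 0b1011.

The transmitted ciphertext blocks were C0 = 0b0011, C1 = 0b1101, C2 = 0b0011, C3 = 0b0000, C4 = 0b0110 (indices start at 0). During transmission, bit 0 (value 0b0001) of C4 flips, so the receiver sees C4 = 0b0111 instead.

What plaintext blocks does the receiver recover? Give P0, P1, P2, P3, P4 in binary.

P0 = 0b0110, P1 = 0b1100, P2 = 0b0110, P3 = 0b0001, P4 = 0b1010

ECB decryption: P_i = D(K, C_i).
Only C4 changed, to 0b0111. In ECB, a change in C_i affects only P_i. Decrypting the received ciphertext:
P0: D(K, 0b0011) = 0b0110.
P1: D(K, 0b1101) = 0b1100.
P2: D(K, 0b0011) = 0b0110.
P3: D(K, 0b0000) = 0b0001.
P4: D(K, 0b0111) = 0b1010.
Blocks that differ from the original plaintext: P4.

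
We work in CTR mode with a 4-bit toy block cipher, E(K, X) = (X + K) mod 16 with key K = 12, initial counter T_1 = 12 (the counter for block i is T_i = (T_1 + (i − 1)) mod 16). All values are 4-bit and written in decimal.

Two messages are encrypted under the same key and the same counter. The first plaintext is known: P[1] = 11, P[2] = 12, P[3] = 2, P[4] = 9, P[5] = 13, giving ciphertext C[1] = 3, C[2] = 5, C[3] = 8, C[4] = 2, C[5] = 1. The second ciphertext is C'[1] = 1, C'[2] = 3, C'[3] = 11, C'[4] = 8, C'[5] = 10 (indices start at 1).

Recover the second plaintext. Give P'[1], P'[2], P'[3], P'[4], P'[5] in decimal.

P'[1] = 9, P'[2] = 10, P'[3] = 1, P'[4] = 3, P'[5] = 6

In CTR with a reused counter, both messages share the same keystream S_i, so C_i ⊕ C'_i = P_i ⊕ P'_i and thus P'_i = P_i ⊕ C_i ⊕ C'_i.
P'[1]: 11 ⊕ 3 ⊕ 1 = 9.
P'[2]: 12 ⊕ 5 ⊕ 3 = 10.
P'[3]: 2 ⊕ 8 ⊕ 11 = 1.
P'[4]: 9 ⊕ 2 ⊕ 8 = 3.
P'[5]: 13 ⊕ 1 ⊕ 10 = 6.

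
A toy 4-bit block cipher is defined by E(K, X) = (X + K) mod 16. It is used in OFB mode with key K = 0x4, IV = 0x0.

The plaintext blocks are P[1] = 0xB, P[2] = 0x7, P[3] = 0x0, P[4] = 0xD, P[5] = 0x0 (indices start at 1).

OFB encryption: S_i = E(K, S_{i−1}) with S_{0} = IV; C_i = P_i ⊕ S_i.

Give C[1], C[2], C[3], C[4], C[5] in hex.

C[1]: S = E(K, 0x0) = 0x4; 0xB ⊕ 0x4 = 0xF.
C[2]: S = E(K, 0x4) = 0x8; 0x7 ⊕ 0x8 = 0xF.
C[3]: S = E(K, 0x8) = 0xC; 0x0 ⊕ 0xC = 0xC.
C[4]: S = E(K, 0xC) = 0x0; 0xD ⊕ 0x0 = 0xD.
C[5]: S = E(K, 0x0) = 0x4; 0x0 ⊕ 0x4 = 0x4.

C[1] = 0xF, C[2] = 0xF, C[3] = 0xC, C[4] = 0xD, C[5] = 0x4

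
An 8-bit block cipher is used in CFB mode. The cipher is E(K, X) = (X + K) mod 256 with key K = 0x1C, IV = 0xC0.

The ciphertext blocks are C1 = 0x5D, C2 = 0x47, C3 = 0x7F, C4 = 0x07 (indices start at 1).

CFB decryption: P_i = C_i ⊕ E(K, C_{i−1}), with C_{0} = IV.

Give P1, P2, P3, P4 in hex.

P1 = 0x81, P2 = 0x3E, P3 = 0x1C, P4 = 0x9C

P1: E(K, 0xC0) = 0xDC; 0x5D ⊕ 0xDC = 0x81.
P2: E(K, 0x5D) = 0x79; 0x47 ⊕ 0x79 = 0x3E.
P3: E(K, 0x47) = 0x63; 0x7F ⊕ 0x63 = 0x1C.
P4: E(K, 0x7F) = 0x9B; 0x07 ⊕ 0x9B = 0x9C.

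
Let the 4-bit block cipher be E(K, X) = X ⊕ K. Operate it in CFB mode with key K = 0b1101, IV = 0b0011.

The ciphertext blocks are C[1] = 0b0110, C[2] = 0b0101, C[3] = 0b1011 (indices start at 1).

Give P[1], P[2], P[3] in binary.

CFB decryption: P_i = C_i ⊕ E(K, C_{i−1}), with C_{0} = IV.
P[1]: E(K, 0b0011) = 0b1110; 0b0110 ⊕ 0b1110 = 0b1000.
P[2]: E(K, 0b0110) = 0b1011; 0b0101 ⊕ 0b1011 = 0b1110.
P[3]: E(K, 0b0101) = 0b1000; 0b1011 ⊕ 0b1000 = 0b0011.

P[1] = 0b1000, P[2] = 0b1110, P[3] = 0b0011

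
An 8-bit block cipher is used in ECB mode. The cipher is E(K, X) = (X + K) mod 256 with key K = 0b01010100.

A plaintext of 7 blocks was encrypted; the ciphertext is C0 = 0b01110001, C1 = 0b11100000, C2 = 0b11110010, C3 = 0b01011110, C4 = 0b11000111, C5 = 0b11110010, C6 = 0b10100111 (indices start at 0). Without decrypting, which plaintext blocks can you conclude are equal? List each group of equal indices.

ECB encrypts each block independently with the same key, so equal ciphertext blocks imply equal plaintext blocks.
C2 = C5 = 0b11110010, so P2 = P5.

P2 = P5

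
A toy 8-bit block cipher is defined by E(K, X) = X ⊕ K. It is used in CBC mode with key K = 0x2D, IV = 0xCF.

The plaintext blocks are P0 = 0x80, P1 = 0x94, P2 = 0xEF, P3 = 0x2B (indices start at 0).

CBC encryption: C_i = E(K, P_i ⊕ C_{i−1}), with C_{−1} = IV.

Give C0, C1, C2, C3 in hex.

C0: P0 ⊕ 0xCF = 0x4F; E(K, 0x4F) = 0x62.
C1: P1 ⊕ 0x62 = 0xF6; E(K, 0xF6) = 0xDB.
C2: P2 ⊕ 0xDB = 0x34; E(K, 0x34) = 0x19.
C3: P3 ⊕ 0x19 = 0x32; E(K, 0x32) = 0x1F.

C0 = 0x62, C1 = 0xDB, C2 = 0x19, C3 = 0x1F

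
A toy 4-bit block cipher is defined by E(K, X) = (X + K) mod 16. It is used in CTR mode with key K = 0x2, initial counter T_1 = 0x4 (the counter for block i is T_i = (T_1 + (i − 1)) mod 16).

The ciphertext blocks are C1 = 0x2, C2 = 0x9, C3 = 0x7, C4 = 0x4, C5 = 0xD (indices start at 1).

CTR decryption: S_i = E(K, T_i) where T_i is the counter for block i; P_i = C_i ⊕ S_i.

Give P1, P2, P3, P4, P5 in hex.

P1 = 0x4, P2 = 0xE, P3 = 0xF, P4 = 0xD, P5 = 0x7

P1: T = 0x4, S = E(K, T) = 0x6; 0x2 ⊕ 0x6 = 0x4.
P2: T = 0x5, S = E(K, T) = 0x7; 0x9 ⊕ 0x7 = 0xE.
P3: T = 0x6, S = E(K, T) = 0x8; 0x7 ⊕ 0x8 = 0xF.
P4: T = 0x7, S = E(K, T) = 0x9; 0x4 ⊕ 0x9 = 0xD.
P5: T = 0x8, S = E(K, T) = 0xA; 0xD ⊕ 0xA = 0x7.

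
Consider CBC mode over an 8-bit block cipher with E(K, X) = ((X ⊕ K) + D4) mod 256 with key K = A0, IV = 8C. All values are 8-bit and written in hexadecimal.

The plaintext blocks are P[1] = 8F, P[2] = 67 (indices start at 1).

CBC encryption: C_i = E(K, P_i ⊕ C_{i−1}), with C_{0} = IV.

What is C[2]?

C[2] = 84

C[1]: P[1] ⊕ 8C = 03; E(K, 03) = 77.
C[2]: P[2] ⊕ 77 = 10; E(K, 10) = 84.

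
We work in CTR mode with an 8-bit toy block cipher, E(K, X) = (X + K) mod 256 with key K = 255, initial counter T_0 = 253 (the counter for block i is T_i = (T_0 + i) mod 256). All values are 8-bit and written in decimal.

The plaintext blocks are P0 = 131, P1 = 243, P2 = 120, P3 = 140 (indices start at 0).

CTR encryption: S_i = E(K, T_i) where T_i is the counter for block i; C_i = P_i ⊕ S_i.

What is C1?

C0: T = 253, S = E(K, T) = 252; 131 ⊕ 252 = 127.
C1: T = 254, S = E(K, T) = 253; 243 ⊕ 253 = 14.

C1 = 14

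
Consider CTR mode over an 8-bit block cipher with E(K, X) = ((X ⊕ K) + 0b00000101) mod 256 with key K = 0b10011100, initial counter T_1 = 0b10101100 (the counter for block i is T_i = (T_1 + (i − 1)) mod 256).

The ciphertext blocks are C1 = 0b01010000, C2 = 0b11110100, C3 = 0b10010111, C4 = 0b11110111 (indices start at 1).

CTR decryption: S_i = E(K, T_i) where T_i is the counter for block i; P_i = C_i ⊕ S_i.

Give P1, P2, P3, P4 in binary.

P1: T = 0b10101100, S = E(K, T) = 0b00110101; 0b01010000 ⊕ 0b00110101 = 0b01100101.
P2: T = 0b10101101, S = E(K, T) = 0b00110110; 0b11110100 ⊕ 0b00110110 = 0b11000010.
P3: T = 0b10101110, S = E(K, T) = 0b00110111; 0b10010111 ⊕ 0b00110111 = 0b10100000.
P4: T = 0b10101111, S = E(K, T) = 0b00111000; 0b11110111 ⊕ 0b00111000 = 0b11001111.

P1 = 0b01100101, P2 = 0b11000010, P3 = 0b10100000, P4 = 0b11001111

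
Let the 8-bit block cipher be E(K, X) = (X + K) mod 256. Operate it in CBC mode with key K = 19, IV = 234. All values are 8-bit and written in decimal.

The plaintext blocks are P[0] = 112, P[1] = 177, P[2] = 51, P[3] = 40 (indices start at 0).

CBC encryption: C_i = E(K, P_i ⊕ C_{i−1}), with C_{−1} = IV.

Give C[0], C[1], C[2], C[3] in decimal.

C[0]: P[0] ⊕ 234 = 154; E(K, 154) = 173.
C[1]: P[1] ⊕ 173 = 28; E(K, 28) = 47.
C[2]: P[2] ⊕ 47 = 28; E(K, 28) = 47.
C[3]: P[3] ⊕ 47 = 7; E(K, 7) = 26.

C[0] = 173, C[1] = 47, C[2] = 47, C[3] = 26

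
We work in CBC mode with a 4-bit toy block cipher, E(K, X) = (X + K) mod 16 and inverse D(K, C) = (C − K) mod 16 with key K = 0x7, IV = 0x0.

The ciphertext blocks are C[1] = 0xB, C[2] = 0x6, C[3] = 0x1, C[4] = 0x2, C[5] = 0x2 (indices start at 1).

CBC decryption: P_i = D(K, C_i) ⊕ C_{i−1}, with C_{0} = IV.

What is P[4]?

P[4] = 0xA

P[4]: D(K, 0x2) = 0xB; 0xB ⊕ 0x1 = 0xA.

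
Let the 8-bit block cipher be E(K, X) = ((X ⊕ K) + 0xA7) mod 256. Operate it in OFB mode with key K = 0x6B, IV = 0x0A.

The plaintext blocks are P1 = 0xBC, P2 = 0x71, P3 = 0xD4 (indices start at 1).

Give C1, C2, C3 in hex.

OFB encryption: S_i = E(K, S_{i−1}) with S_{0} = IV; C_i = P_i ⊕ S_i.
C1: S = E(K, 0x0A) = 0x08; 0xBC ⊕ 0x08 = 0xB4.
C2: S = E(K, 0x08) = 0x0A; 0x71 ⊕ 0x0A = 0x7B.
C3: S = E(K, 0x0A) = 0x08; 0xD4 ⊕ 0x08 = 0xDC.

C1 = 0xB4, C2 = 0x7B, C3 = 0xDC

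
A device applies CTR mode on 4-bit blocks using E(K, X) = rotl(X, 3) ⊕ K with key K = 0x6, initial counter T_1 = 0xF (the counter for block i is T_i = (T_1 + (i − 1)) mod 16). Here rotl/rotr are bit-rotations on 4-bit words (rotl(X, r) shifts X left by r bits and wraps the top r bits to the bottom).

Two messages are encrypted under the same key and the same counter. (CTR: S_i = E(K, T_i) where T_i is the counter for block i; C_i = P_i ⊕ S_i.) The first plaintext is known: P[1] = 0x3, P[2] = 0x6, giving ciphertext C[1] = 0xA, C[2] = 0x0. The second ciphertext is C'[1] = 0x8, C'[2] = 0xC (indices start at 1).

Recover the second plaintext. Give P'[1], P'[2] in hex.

P'[1] = 0x1, P'[2] = 0xA

In CTR with a reused counter, both messages share the same keystream S_i, so C_i ⊕ C'_i = P_i ⊕ P'_i and thus P'_i = P_i ⊕ C_i ⊕ C'_i.
P'[1]: 0x3 ⊕ 0xA ⊕ 0x8 = 0x1.
P'[2]: 0x6 ⊕ 0x0 ⊕ 0xC = 0xA.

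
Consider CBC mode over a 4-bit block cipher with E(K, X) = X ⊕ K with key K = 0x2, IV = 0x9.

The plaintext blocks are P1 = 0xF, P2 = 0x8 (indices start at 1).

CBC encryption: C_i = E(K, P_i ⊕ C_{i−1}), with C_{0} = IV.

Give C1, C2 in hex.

C1 = 0x4, C2 = 0xE

C1: P1 ⊕ 0x9 = 0x6; E(K, 0x6) = 0x4.
C2: P2 ⊕ 0x4 = 0xC; E(K, 0xC) = 0xE.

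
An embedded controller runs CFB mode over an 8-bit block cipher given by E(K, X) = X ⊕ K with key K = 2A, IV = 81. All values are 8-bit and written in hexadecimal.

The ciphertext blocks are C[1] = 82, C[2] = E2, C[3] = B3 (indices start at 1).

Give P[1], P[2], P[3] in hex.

CFB decryption: P_i = C_i ⊕ E(K, C_{i−1}), with C_{0} = IV.
P[1]: E(K, 81) = AB; 82 ⊕ AB = 29.
P[2]: E(K, 82) = A8; E2 ⊕ A8 = 4A.
P[3]: E(K, E2) = C8; B3 ⊕ C8 = 7B.

P[1] = 29, P[2] = 4A, P[3] = 7B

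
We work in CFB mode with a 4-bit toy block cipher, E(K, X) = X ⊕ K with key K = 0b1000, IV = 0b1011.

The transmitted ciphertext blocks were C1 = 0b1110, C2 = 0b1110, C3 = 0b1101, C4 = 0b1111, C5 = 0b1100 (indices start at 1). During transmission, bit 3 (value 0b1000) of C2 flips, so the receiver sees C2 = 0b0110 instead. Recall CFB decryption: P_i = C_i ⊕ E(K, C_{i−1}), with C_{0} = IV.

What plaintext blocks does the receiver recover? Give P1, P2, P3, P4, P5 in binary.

Only C2 changed, to 0b0110. In CFB, a change in C_i flips the same bit in P_i and garbles P_{i+1}. Decrypting the received ciphertext:
P1: E(K, 0b1011) = 0b0011; 0b1110 ⊕ 0b0011 = 0b1101.
P2: E(K, 0b1110) = 0b0110; 0b0110 ⊕ 0b0110 = 0b0000.
P3: E(K, 0b0110) = 0b1110; 0b1101 ⊕ 0b1110 = 0b0011.
P4: E(K, 0b1101) = 0b0101; 0b1111 ⊕ 0b0101 = 0b1010.
P5: E(K, 0b1111) = 0b0111; 0b1100 ⊕ 0b0111 = 0b1011.
Blocks that differ from the original plaintext: P2, P3.

P1 = 0b1101, P2 = 0b0000, P3 = 0b0011, P4 = 0b1010, P5 = 0b1011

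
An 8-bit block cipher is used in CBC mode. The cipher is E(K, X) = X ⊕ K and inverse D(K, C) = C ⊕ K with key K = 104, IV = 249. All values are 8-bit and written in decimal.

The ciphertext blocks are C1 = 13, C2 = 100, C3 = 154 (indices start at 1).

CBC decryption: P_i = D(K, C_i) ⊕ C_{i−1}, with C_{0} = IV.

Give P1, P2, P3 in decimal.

P1 = 156, P2 = 1, P3 = 150

P1: D(K, 13) = 101; 101 ⊕ 249 = 156.
P2: D(K, 100) = 12; 12 ⊕ 13 = 1.
P3: D(K, 154) = 242; 242 ⊕ 100 = 150.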